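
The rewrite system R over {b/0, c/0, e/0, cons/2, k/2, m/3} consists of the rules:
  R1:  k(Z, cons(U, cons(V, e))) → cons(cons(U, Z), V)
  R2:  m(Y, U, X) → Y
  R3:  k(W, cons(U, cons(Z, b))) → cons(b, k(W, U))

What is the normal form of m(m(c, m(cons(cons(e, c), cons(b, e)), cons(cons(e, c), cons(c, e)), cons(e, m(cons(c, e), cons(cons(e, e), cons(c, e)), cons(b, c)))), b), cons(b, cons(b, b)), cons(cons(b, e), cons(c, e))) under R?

1. m(m(c, m(cons(cons(e, c), cons(b, e)), cons(cons(e, c), cons(c, e)), cons(e, m(cons(c, e), cons(cons(e, e), cons(c, e)), cons(b, c)))), b), cons(b, cons(b, b)), cons(cons(b, e), cons(c, e)))  →  m(c, m(cons(cons(e, c), cons(b, e)), cons(cons(e, c), cons(c, e)), cons(e, m(cons(c, e), cons(cons(e, e), cons(c, e)), cons(b, c)))), b)   [R2 at ε]
2. m(c, m(cons(cons(e, c), cons(b, e)), cons(cons(e, c), cons(c, e)), cons(e, m(cons(c, e), cons(cons(e, e), cons(c, e)), cons(b, c)))), b)  →  c   [R2 at ε]

c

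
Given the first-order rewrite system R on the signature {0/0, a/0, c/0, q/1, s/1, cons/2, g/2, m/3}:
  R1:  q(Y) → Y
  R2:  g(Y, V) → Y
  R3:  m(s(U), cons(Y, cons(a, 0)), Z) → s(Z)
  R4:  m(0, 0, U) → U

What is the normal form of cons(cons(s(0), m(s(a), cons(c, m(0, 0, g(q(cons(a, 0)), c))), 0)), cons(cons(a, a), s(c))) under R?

cons(cons(s(0), s(0)), cons(cons(a, a), s(c)))

1. cons(cons(s(0), m(s(a), cons(c, m(0, 0, g(q(cons(a, 0)), c))), 0)), cons(cons(a, a), s(c)))  →  cons(cons(s(0), m(s(a), cons(c, g(q(cons(a, 0)), c)), 0)), cons(cons(a, a), s(c)))   [R4 at 1.2.2.2]
2. cons(cons(s(0), m(s(a), cons(c, g(q(cons(a, 0)), c)), 0)), cons(cons(a, a), s(c)))  →  cons(cons(s(0), m(s(a), cons(c, q(cons(a, 0))), 0)), cons(cons(a, a), s(c)))   [R2 at 1.2.2.2]
3. cons(cons(s(0), m(s(a), cons(c, q(cons(a, 0))), 0)), cons(cons(a, a), s(c)))  →  cons(cons(s(0), m(s(a), cons(c, cons(a, 0)), 0)), cons(cons(a, a), s(c)))   [R1 at 1.2.2.2]
4. cons(cons(s(0), m(s(a), cons(c, cons(a, 0)), 0)), cons(cons(a, a), s(c)))  →  cons(cons(s(0), s(0)), cons(cons(a, a), s(c)))   [R3 at 1.2]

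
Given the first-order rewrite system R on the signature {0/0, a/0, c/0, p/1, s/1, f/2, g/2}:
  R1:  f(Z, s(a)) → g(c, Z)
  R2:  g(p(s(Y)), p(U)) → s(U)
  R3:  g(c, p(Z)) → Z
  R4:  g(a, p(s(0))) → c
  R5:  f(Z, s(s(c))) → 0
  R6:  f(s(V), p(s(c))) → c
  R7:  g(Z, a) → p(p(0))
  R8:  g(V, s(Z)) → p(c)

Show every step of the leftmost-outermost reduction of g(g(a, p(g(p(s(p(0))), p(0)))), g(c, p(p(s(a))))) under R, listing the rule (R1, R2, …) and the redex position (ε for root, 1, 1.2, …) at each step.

s(a)

1. g(g(a, p(g(p(s(p(0))), p(0)))), g(c, p(p(s(a)))))  →  g(g(a, p(s(0))), g(c, p(p(s(a)))))   [R2 at 1.2.1]
2. g(g(a, p(s(0))), g(c, p(p(s(a)))))  →  g(c, g(c, p(p(s(a)))))   [R4 at 1]
3. g(c, g(c, p(p(s(a)))))  →  g(c, p(s(a)))   [R3 at 2]
4. g(c, p(s(a)))  →  s(a)   [R3 at ε]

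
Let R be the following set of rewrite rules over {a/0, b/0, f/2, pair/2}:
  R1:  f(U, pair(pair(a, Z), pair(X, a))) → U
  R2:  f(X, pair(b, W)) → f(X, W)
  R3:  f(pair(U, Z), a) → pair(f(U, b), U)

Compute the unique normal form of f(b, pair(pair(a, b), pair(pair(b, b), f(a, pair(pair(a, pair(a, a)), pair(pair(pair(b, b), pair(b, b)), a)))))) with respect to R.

b

1. f(b, pair(pair(a, b), pair(pair(b, b), f(a, pair(pair(a, pair(a, a)), pair(pair(pair(b, b), pair(b, b)), a))))))  →  f(b, pair(pair(a, b), pair(pair(b, b), a)))   [R1 at 2.2.2]
2. f(b, pair(pair(a, b), pair(pair(b, b), a)))  →  b   [R1 at ε]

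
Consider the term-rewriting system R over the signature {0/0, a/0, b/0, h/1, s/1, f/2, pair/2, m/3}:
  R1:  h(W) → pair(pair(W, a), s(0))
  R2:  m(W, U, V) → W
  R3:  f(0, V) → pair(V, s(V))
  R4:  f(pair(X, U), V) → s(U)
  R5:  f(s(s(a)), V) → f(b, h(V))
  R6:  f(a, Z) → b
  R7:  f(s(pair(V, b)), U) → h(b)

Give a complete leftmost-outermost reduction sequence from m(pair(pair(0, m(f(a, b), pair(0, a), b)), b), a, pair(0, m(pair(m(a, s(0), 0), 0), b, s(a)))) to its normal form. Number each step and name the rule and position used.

pair(pair(0, b), b)

1. m(pair(pair(0, m(f(a, b), pair(0, a), b)), b), a, pair(0, m(pair(m(a, s(0), 0), 0), b, s(a))))  →  pair(pair(0, m(f(a, b), pair(0, a), b)), b)   [R2 at ε]
2. pair(pair(0, m(f(a, b), pair(0, a), b)), b)  →  pair(pair(0, f(a, b)), b)   [R2 at 1.2]
3. pair(pair(0, f(a, b)), b)  →  pair(pair(0, b), b)   [R6 at 1.2]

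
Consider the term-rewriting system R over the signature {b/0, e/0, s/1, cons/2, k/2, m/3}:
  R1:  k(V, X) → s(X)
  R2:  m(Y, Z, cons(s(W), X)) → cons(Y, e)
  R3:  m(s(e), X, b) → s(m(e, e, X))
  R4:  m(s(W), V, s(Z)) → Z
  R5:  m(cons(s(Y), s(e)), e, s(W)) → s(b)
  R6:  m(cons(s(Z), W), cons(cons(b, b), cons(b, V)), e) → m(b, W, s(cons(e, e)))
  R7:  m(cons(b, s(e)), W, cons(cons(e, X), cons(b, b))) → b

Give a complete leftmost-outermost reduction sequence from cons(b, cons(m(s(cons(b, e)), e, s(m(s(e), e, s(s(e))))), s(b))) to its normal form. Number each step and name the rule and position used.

cons(b, cons(s(e), s(b)))

1. cons(b, cons(m(s(cons(b, e)), e, s(m(s(e), e, s(s(e))))), s(b)))  →  cons(b, cons(m(s(e), e, s(s(e))), s(b)))   [R4 at 2.1]
2. cons(b, cons(m(s(e), e, s(s(e))), s(b)))  →  cons(b, cons(s(e), s(b)))   [R4 at 2.1]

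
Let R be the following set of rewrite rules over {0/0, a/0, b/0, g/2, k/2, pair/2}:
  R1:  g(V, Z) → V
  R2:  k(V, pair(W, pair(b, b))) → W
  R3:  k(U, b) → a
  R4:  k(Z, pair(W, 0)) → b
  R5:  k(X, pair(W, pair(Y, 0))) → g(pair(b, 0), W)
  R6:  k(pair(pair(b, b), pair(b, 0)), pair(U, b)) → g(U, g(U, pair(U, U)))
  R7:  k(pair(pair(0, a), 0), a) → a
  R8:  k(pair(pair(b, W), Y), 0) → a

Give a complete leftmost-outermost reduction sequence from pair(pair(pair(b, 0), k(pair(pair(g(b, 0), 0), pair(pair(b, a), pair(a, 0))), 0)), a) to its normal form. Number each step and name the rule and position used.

pair(pair(pair(b, 0), a), a)

1. pair(pair(pair(b, 0), k(pair(pair(g(b, 0), 0), pair(pair(b, a), pair(a, 0))), 0)), a)  →  pair(pair(pair(b, 0), k(pair(pair(b, 0), pair(pair(b, a), pair(a, 0))), 0)), a)   [R1 at 1.2.1.1.1]
2. pair(pair(pair(b, 0), k(pair(pair(b, 0), pair(pair(b, a), pair(a, 0))), 0)), a)  →  pair(pair(pair(b, 0), a), a)   [R8 at 1.2]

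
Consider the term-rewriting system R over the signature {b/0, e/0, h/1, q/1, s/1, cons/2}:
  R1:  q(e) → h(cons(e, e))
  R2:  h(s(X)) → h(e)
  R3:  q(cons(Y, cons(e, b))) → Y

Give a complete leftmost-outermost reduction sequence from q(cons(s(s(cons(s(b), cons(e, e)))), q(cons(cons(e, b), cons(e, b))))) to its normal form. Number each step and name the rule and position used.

s(s(cons(s(b), cons(e, e))))

1. q(cons(s(s(cons(s(b), cons(e, e)))), q(cons(cons(e, b), cons(e, b)))))  →  q(cons(s(s(cons(s(b), cons(e, e)))), cons(e, b)))   [R3 at 1.2]
2. q(cons(s(s(cons(s(b), cons(e, e)))), cons(e, b)))  →  s(s(cons(s(b), cons(e, e))))   [R3 at ε]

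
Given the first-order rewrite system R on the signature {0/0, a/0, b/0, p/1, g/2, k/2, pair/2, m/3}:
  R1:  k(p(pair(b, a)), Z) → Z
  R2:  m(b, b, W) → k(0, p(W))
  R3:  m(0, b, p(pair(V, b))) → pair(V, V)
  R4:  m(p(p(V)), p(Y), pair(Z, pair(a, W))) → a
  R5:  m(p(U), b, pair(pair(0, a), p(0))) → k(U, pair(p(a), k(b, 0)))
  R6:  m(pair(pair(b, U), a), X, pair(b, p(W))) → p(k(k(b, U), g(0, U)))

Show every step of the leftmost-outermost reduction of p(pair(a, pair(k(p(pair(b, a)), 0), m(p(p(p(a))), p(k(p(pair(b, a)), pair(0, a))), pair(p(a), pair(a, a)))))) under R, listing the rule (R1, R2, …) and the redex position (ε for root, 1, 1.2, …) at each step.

p(pair(a, pair(0, a)))

1. p(pair(a, pair(k(p(pair(b, a)), 0), m(p(p(p(a))), p(k(p(pair(b, a)), pair(0, a))), pair(p(a), pair(a, a))))))  →  p(pair(a, pair(0, m(p(p(p(a))), p(k(p(pair(b, a)), pair(0, a))), pair(p(a), pair(a, a))))))   [R1 at 1.2.1]
2. p(pair(a, pair(0, m(p(p(p(a))), p(k(p(pair(b, a)), pair(0, a))), pair(p(a), pair(a, a))))))  →  p(pair(a, pair(0, a)))   [R4 at 1.2.2]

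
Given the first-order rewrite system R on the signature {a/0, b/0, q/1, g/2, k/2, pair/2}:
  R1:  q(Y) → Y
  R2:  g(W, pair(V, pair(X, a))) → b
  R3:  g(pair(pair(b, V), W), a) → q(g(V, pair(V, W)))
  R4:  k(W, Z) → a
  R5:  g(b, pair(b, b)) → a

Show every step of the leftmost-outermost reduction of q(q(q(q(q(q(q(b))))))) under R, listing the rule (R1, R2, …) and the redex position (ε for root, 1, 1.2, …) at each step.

b

1. q(q(q(q(q(q(q(b)))))))  →  q(q(q(q(q(q(b))))))   [R1 at ε]
2. q(q(q(q(q(q(b))))))  →  q(q(q(q(q(b)))))   [R1 at ε]
3. q(q(q(q(q(b)))))  →  q(q(q(q(b))))   [R1 at ε]
4. q(q(q(q(b))))  →  q(q(q(b)))   [R1 at ε]
5. q(q(q(b)))  →  q(q(b))   [R1 at ε]
6. q(q(b))  →  q(b)   [R1 at ε]
7. q(b)  →  b   [R1 at ε]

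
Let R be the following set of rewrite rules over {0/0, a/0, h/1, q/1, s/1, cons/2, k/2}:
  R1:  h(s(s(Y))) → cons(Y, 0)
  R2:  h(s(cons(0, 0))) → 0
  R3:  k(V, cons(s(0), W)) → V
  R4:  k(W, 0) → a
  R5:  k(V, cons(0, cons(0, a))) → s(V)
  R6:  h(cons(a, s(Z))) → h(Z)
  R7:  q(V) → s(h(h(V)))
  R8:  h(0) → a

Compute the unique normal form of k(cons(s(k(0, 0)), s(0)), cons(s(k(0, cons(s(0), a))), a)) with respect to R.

cons(s(a), s(0))

1. k(cons(s(k(0, 0)), s(0)), cons(s(k(0, cons(s(0), a))), a))  →  k(cons(s(a), s(0)), cons(s(k(0, cons(s(0), a))), a))   [R4 at 1.1.1]
2. k(cons(s(a), s(0)), cons(s(k(0, cons(s(0), a))), a))  →  k(cons(s(a), s(0)), cons(s(0), a))   [R3 at 2.1.1]
3. k(cons(s(a), s(0)), cons(s(0), a))  →  cons(s(a), s(0))   [R3 at ε]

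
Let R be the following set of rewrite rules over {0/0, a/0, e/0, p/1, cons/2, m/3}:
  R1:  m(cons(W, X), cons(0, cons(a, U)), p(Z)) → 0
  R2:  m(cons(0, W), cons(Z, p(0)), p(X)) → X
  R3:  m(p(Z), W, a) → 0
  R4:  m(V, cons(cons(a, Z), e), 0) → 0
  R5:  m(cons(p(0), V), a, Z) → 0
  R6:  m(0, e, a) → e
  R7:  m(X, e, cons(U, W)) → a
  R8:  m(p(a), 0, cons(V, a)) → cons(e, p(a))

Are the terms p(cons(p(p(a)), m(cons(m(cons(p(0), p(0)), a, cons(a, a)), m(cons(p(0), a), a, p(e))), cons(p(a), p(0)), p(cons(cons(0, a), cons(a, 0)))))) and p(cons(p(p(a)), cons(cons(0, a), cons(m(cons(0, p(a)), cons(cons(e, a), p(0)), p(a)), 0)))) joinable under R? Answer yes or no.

Reduce t₁ = p(cons(p(p(a)), m(cons(m(cons(p(0), p(0)), a, cons(a, a)), m(cons(p(0), a), a, p(e))), cons(p(a), p(0)), p(cons(cons(0, a), cons(a, 0)))))):
1. p(cons(p(p(a)), m(cons(m(cons(p(0), p(0)), a, cons(a, a)), m(cons(p(0), a), a, p(e))), cons(p(a), p(0)), p(cons(cons(0, a), cons(a, 0))))))  →  p(cons(p(p(a)), m(cons(0, m(cons(p(0), a), a, p(e))), cons(p(a), p(0)), p(cons(cons(0, a), cons(a, 0))))))   [R5 at 1.2.1.1]
2. p(cons(p(p(a)), m(cons(0, m(cons(p(0), a), a, p(e))), cons(p(a), p(0)), p(cons(cons(0, a), cons(a, 0))))))  →  p(cons(p(p(a)), cons(cons(0, a), cons(a, 0))))   [R2 at 1.2]

Reduce t₂ = p(cons(p(p(a)), cons(cons(0, a), cons(m(cons(0, p(a)), cons(cons(e, a), p(0)), p(a)), 0)))):
1. p(cons(p(p(a)), cons(cons(0, a), cons(m(cons(0, p(a)), cons(cons(e, a), p(0)), p(a)), 0))))  →  p(cons(p(p(a)), cons(cons(0, a), cons(a, 0))))   [R2 at 1.2.2.1]

yes — NF(t₁) = p(cons(p(p(a)), cons(cons(0, a), cons(a, 0)))), NF(t₂) = p(cons(p(p(a)), cons(cons(0, a), cons(a, 0))))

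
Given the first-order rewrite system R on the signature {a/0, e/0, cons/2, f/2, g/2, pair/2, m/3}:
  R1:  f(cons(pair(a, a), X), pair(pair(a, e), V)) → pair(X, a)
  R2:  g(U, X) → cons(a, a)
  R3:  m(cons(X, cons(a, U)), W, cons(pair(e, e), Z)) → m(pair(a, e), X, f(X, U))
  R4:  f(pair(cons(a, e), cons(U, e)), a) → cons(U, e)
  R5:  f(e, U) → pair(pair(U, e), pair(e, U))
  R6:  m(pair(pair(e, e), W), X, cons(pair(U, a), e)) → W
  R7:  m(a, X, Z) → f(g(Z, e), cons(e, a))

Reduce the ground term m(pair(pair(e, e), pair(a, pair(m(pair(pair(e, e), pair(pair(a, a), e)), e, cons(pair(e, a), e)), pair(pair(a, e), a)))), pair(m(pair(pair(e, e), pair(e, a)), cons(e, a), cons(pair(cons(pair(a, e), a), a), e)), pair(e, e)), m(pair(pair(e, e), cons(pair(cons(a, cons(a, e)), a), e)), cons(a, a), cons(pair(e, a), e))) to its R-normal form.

pair(a, pair(pair(pair(a, a), e), pair(pair(a, e), a)))

1. m(pair(pair(e, e), pair(a, pair(m(pair(pair(e, e), pair(pair(a, a), e)), e, cons(pair(e, a), e)), pair(pair(a, e), a)))), pair(m(pair(pair(e, e), pair(e, a)), cons(e, a), cons(pair(cons(pair(a, e), a), a), e)), pair(e, e)), m(pair(pair(e, e), cons(pair(cons(a, cons(a, e)), a), e)), cons(a, a), cons(pair(e, a), e)))  →  m(pair(pair(e, e), pair(a, pair(pair(pair(a, a), e), pair(pair(a, e), a)))), pair(m(pair(pair(e, e), pair(e, a)), cons(e, a), cons(pair(cons(pair(a, e), a), a), e)), pair(e, e)), m(pair(pair(e, e), cons(pair(cons(a, cons(a, e)), a), e)), cons(a, a), cons(pair(e, a), e)))   [R6 at 1.2.2.1]
2. m(pair(pair(e, e), pair(a, pair(pair(pair(a, a), e), pair(pair(a, e), a)))), pair(m(pair(pair(e, e), pair(e, a)), cons(e, a), cons(pair(cons(pair(a, e), a), a), e)), pair(e, e)), m(pair(pair(e, e), cons(pair(cons(a, cons(a, e)), a), e)), cons(a, a), cons(pair(e, a), e)))  →  m(pair(pair(e, e), pair(a, pair(pair(pair(a, a), e), pair(pair(a, e), a)))), pair(pair(e, a), pair(e, e)), m(pair(pair(e, e), cons(pair(cons(a, cons(a, e)), a), e)), cons(a, a), cons(pair(e, a), e)))   [R6 at 2.1]
3. m(pair(pair(e, e), pair(a, pair(pair(pair(a, a), e), pair(pair(a, e), a)))), pair(pair(e, a), pair(e, e)), m(pair(pair(e, e), cons(pair(cons(a, cons(a, e)), a), e)), cons(a, a), cons(pair(e, a), e)))  →  m(pair(pair(e, e), pair(a, pair(pair(pair(a, a), e), pair(pair(a, e), a)))), pair(pair(e, a), pair(e, e)), cons(pair(cons(a, cons(a, e)), a), e))   [R6 at 3]
4. m(pair(pair(e, e), pair(a, pair(pair(pair(a, a), e), pair(pair(a, e), a)))), pair(pair(e, a), pair(e, e)), cons(pair(cons(a, cons(a, e)), a), e))  →  pair(a, pair(pair(pair(a, a), e), pair(pair(a, e), a)))   [R6 at ε]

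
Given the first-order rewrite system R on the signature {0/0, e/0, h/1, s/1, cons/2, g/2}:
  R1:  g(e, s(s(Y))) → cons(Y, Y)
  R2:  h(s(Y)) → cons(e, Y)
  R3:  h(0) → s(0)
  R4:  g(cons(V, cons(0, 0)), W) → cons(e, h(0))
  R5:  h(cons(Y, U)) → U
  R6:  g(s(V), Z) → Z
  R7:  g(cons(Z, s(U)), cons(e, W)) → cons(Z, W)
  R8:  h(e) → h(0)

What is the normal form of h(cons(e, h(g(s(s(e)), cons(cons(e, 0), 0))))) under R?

1. h(cons(e, h(g(s(s(e)), cons(cons(e, 0), 0)))))  →  h(g(s(s(e)), cons(cons(e, 0), 0)))   [R5 at ε]
2. h(g(s(s(e)), cons(cons(e, 0), 0)))  →  h(cons(cons(e, 0), 0))   [R6 at 1]
3. h(cons(cons(e, 0), 0))  →  0   [R5 at ε]

0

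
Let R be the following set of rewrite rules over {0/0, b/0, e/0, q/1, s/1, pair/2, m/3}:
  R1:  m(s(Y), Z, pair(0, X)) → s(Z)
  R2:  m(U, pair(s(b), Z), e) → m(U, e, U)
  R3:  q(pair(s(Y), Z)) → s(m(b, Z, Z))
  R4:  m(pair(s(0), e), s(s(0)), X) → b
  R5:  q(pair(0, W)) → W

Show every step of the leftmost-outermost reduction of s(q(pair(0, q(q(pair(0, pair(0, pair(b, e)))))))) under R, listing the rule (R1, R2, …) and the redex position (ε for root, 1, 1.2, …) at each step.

s(pair(b, e))

1. s(q(pair(0, q(q(pair(0, pair(0, pair(b, e))))))))  →  s(q(q(pair(0, pair(0, pair(b, e))))))   [R5 at 1]
2. s(q(q(pair(0, pair(0, pair(b, e))))))  →  s(q(pair(0, pair(b, e))))   [R5 at 1.1]
3. s(q(pair(0, pair(b, e))))  →  s(pair(b, e))   [R5 at 1]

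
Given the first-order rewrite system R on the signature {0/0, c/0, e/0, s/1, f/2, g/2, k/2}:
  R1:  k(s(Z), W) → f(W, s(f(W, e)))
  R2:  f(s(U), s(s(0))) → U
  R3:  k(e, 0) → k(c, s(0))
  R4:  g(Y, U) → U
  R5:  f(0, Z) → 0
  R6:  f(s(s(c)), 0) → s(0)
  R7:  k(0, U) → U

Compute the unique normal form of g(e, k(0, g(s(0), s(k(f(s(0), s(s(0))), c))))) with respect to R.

1. g(e, k(0, g(s(0), s(k(f(s(0), s(s(0))), c)))))  →  k(0, g(s(0), s(k(f(s(0), s(s(0))), c))))   [R4 at ε]
2. k(0, g(s(0), s(k(f(s(0), s(s(0))), c))))  →  g(s(0), s(k(f(s(0), s(s(0))), c)))   [R7 at ε]
3. g(s(0), s(k(f(s(0), s(s(0))), c)))  →  s(k(f(s(0), s(s(0))), c))   [R4 at ε]
4. s(k(f(s(0), s(s(0))), c))  →  s(k(0, c))   [R2 at 1.1]
5. s(k(0, c))  →  s(c)   [R7 at 1]

s(c)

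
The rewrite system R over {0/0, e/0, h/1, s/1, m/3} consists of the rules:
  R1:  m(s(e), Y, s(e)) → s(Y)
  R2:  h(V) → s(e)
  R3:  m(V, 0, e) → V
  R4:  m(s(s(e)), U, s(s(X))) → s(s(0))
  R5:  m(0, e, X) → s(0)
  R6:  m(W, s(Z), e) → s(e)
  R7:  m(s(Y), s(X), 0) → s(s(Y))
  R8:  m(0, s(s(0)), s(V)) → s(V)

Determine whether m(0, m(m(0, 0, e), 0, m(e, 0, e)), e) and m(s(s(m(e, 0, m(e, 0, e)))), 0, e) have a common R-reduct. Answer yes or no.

Reduce t₁ = m(0, m(m(0, 0, e), 0, m(e, 0, e)), e):
1. m(0, m(m(0, 0, e), 0, m(e, 0, e)), e)  →  m(0, m(0, 0, m(e, 0, e)), e)   [R3 at 2.1]
2. m(0, m(0, 0, m(e, 0, e)), e)  →  m(0, m(0, 0, e), e)   [R3 at 2.3]
3. m(0, m(0, 0, e), e)  →  m(0, 0, e)   [R3 at 2]
4. m(0, 0, e)  →  0   [R3 at ε]

Reduce t₂ = m(s(s(m(e, 0, m(e, 0, e)))), 0, e):
1. m(s(s(m(e, 0, m(e, 0, e)))), 0, e)  →  s(s(m(e, 0, m(e, 0, e))))   [R3 at ε]
2. s(s(m(e, 0, m(e, 0, e))))  →  s(s(m(e, 0, e)))   [R3 at 1.1.3]
3. s(s(m(e, 0, e)))  →  s(s(e))   [R3 at 1.1]

no — NF(t₁) = 0, NF(t₂) = s(s(e))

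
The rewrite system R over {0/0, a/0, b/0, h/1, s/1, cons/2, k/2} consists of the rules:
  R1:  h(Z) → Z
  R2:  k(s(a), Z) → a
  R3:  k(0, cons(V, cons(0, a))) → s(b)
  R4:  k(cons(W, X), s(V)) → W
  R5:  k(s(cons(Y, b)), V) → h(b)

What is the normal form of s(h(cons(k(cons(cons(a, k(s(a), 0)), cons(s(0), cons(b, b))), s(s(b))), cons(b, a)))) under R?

1. s(h(cons(k(cons(cons(a, k(s(a), 0)), cons(s(0), cons(b, b))), s(s(b))), cons(b, a))))  →  s(cons(k(cons(cons(a, k(s(a), 0)), cons(s(0), cons(b, b))), s(s(b))), cons(b, a)))   [R1 at 1]
2. s(cons(k(cons(cons(a, k(s(a), 0)), cons(s(0), cons(b, b))), s(s(b))), cons(b, a)))  →  s(cons(cons(a, k(s(a), 0)), cons(b, a)))   [R4 at 1.1]
3. s(cons(cons(a, k(s(a), 0)), cons(b, a)))  →  s(cons(cons(a, a), cons(b, a)))   [R2 at 1.1.2]

s(cons(cons(a, a), cons(b, a)))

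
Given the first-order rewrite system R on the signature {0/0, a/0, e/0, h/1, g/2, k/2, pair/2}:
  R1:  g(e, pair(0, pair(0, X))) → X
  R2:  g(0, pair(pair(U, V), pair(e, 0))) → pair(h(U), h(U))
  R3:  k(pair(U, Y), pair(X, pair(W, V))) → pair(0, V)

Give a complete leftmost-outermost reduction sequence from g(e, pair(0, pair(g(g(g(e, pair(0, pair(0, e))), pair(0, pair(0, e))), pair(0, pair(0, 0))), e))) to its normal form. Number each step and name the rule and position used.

1. g(e, pair(0, pair(g(g(g(e, pair(0, pair(0, e))), pair(0, pair(0, e))), pair(0, pair(0, 0))), e)))  →  g(e, pair(0, pair(g(g(e, pair(0, pair(0, e))), pair(0, pair(0, 0))), e)))   [R1 at 2.2.1.1.1]
2. g(e, pair(0, pair(g(g(e, pair(0, pair(0, e))), pair(0, pair(0, 0))), e)))  →  g(e, pair(0, pair(g(e, pair(0, pair(0, 0))), e)))   [R1 at 2.2.1.1]
3. g(e, pair(0, pair(g(e, pair(0, pair(0, 0))), e)))  →  g(e, pair(0, pair(0, e)))   [R1 at 2.2.1]
4. g(e, pair(0, pair(0, e)))  →  e   [R1 at ε]

e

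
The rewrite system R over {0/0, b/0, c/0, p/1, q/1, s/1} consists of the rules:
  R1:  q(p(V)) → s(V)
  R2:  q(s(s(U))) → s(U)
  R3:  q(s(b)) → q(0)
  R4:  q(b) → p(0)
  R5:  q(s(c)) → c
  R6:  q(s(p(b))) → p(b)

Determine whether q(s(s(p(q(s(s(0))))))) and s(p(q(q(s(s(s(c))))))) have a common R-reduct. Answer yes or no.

Reduce t₁ = q(s(s(p(q(s(s(0))))))):
1. q(s(s(p(q(s(s(0)))))))  →  s(p(q(s(s(0)))))   [R2 at ε]
2. s(p(q(s(s(0)))))  →  s(p(s(0)))   [R2 at 1.1]

Reduce t₂ = s(p(q(q(s(s(s(c))))))):
1. s(p(q(q(s(s(s(c)))))))  →  s(p(q(s(s(c)))))   [R2 at 1.1.1]
2. s(p(q(s(s(c)))))  →  s(p(s(c)))   [R2 at 1.1]

no — NF(t₁) = s(p(s(0))), NF(t₂) = s(p(s(c)))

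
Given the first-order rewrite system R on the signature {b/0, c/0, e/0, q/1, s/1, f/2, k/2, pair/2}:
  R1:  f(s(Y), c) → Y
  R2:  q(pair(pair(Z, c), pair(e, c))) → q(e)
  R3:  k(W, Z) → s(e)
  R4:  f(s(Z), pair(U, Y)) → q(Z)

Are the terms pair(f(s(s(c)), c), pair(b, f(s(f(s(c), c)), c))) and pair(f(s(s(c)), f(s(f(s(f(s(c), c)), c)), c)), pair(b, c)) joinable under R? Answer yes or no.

Reduce t₁ = pair(f(s(s(c)), c), pair(b, f(s(f(s(c), c)), c))):
1. pair(f(s(s(c)), c), pair(b, f(s(f(s(c), c)), c)))  →  pair(s(c), pair(b, f(s(f(s(c), c)), c)))   [R1 at 1]
2. pair(s(c), pair(b, f(s(f(s(c), c)), c)))  →  pair(s(c), pair(b, f(s(c), c)))   [R1 at 2.2]
3. pair(s(c), pair(b, f(s(c), c)))  →  pair(s(c), pair(b, c))   [R1 at 2.2]

Reduce t₂ = pair(f(s(s(c)), f(s(f(s(f(s(c), c)), c)), c)), pair(b, c)):
1. pair(f(s(s(c)), f(s(f(s(f(s(c), c)), c)), c)), pair(b, c))  →  pair(f(s(s(c)), f(s(f(s(c), c)), c)), pair(b, c))   [R1 at 1.2]
2. pair(f(s(s(c)), f(s(f(s(c), c)), c)), pair(b, c))  →  pair(f(s(s(c)), f(s(c), c)), pair(b, c))   [R1 at 1.2]
3. pair(f(s(s(c)), f(s(c), c)), pair(b, c))  →  pair(f(s(s(c)), c), pair(b, c))   [R1 at 1.2]
4. pair(f(s(s(c)), c), pair(b, c))  →  pair(s(c), pair(b, c))   [R1 at 1]

yes — NF(t₁) = pair(s(c), pair(b, c)), NF(t₂) = pair(s(c), pair(b, c))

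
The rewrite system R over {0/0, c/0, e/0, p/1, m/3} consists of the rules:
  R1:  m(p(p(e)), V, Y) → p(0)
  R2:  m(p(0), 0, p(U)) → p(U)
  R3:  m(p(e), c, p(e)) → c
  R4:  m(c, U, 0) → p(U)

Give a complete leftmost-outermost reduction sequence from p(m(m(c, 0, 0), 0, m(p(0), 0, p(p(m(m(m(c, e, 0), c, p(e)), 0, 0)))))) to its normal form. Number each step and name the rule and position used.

1. p(m(m(c, 0, 0), 0, m(p(0), 0, p(p(m(m(m(c, e, 0), c, p(e)), 0, 0))))))  →  p(m(p(0), 0, m(p(0), 0, p(p(m(m(m(c, e, 0), c, p(e)), 0, 0))))))   [R4 at 1.1]
2. p(m(p(0), 0, m(p(0), 0, p(p(m(m(m(c, e, 0), c, p(e)), 0, 0))))))  →  p(m(p(0), 0, p(p(m(m(m(c, e, 0), c, p(e)), 0, 0)))))   [R2 at 1.3]
3. p(m(p(0), 0, p(p(m(m(m(c, e, 0), c, p(e)), 0, 0)))))  →  p(p(p(m(m(m(c, e, 0), c, p(e)), 0, 0))))   [R2 at 1]
4. p(p(p(m(m(m(c, e, 0), c, p(e)), 0, 0))))  →  p(p(p(m(m(p(e), c, p(e)), 0, 0))))   [R4 at 1.1.1.1.1]
5. p(p(p(m(m(p(e), c, p(e)), 0, 0))))  →  p(p(p(m(c, 0, 0))))   [R3 at 1.1.1.1]
6. p(p(p(m(c, 0, 0))))  →  p(p(p(p(0))))   [R4 at 1.1.1]

p(p(p(p(0))))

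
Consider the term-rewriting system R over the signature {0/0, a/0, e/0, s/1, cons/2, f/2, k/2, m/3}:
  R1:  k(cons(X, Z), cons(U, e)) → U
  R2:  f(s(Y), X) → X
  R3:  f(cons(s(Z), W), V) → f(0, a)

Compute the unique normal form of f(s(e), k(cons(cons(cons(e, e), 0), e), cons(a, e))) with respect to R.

a

1. f(s(e), k(cons(cons(cons(e, e), 0), e), cons(a, e)))  →  k(cons(cons(cons(e, e), 0), e), cons(a, e))   [R2 at ε]
2. k(cons(cons(cons(e, e), 0), e), cons(a, e))  →  a   [R1 at ε]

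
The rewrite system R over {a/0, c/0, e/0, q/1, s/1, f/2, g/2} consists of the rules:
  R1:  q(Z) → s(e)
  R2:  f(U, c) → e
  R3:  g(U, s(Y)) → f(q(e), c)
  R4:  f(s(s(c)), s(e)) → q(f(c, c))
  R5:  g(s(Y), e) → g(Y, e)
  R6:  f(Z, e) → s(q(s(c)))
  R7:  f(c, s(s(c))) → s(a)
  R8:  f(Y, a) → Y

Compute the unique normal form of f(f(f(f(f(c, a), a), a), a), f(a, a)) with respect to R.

1. f(f(f(f(f(c, a), a), a), a), f(a, a))  →  f(f(f(f(c, a), a), a), f(a, a))   [R8 at 1]
2. f(f(f(f(c, a), a), a), f(a, a))  →  f(f(f(c, a), a), f(a, a))   [R8 at 1]
3. f(f(f(c, a), a), f(a, a))  →  f(f(c, a), f(a, a))   [R8 at 1]
4. f(f(c, a), f(a, a))  →  f(c, f(a, a))   [R8 at 1]
5. f(c, f(a, a))  →  f(c, a)   [R8 at 2]
6. f(c, a)  →  c   [R8 at ε]

c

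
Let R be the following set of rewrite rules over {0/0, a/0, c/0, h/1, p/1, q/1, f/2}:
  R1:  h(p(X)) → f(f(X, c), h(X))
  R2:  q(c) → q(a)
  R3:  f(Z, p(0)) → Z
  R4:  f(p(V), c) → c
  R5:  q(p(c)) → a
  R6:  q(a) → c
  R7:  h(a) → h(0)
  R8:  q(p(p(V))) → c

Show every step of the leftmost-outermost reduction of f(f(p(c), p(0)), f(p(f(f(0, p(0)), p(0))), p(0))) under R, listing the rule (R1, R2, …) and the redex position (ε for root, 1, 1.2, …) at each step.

p(c)

1. f(f(p(c), p(0)), f(p(f(f(0, p(0)), p(0))), p(0)))  →  f(p(c), f(p(f(f(0, p(0)), p(0))), p(0)))   [R3 at 1]
2. f(p(c), f(p(f(f(0, p(0)), p(0))), p(0)))  →  f(p(c), p(f(f(0, p(0)), p(0))))   [R3 at 2]
3. f(p(c), p(f(f(0, p(0)), p(0))))  →  f(p(c), p(f(0, p(0))))   [R3 at 2.1]
4. f(p(c), p(f(0, p(0))))  →  f(p(c), p(0))   [R3 at 2.1]
5. f(p(c), p(0))  →  p(c)   [R3 at ε]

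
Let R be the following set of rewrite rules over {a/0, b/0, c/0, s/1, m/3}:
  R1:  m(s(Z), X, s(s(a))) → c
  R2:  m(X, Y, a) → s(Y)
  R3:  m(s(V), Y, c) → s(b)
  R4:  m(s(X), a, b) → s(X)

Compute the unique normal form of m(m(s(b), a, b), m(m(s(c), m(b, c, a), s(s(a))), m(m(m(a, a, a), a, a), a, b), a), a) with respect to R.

s(s(s(a)))

1. m(m(s(b), a, b), m(m(s(c), m(b, c, a), s(s(a))), m(m(m(a, a, a), a, a), a, b), a), a)  →  s(m(m(s(c), m(b, c, a), s(s(a))), m(m(m(a, a, a), a, a), a, b), a))   [R2 at ε]
2. s(m(m(s(c), m(b, c, a), s(s(a))), m(m(m(a, a, a), a, a), a, b), a))  →  s(s(m(m(m(a, a, a), a, a), a, b)))   [R2 at 1]
3. s(s(m(m(m(a, a, a), a, a), a, b)))  →  s(s(m(s(a), a, b)))   [R2 at 1.1.1]
4. s(s(m(s(a), a, b)))  →  s(s(s(a)))   [R4 at 1.1]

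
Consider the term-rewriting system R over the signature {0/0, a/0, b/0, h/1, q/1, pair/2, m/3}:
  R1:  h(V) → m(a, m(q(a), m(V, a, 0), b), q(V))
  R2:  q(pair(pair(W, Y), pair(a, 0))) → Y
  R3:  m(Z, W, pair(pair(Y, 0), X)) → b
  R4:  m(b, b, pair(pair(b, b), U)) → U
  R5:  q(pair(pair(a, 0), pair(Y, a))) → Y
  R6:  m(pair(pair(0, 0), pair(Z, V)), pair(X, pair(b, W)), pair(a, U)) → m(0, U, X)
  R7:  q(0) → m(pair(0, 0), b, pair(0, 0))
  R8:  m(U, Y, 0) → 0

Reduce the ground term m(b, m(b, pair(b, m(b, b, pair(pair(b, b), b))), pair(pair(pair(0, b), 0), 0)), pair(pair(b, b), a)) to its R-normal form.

1. m(b, m(b, pair(b, m(b, b, pair(pair(b, b), b))), pair(pair(pair(0, b), 0), 0)), pair(pair(b, b), a))  →  m(b, b, pair(pair(b, b), a))   [R3 at 2]
2. m(b, b, pair(pair(b, b), a))  →  a   [R4 at ε]

a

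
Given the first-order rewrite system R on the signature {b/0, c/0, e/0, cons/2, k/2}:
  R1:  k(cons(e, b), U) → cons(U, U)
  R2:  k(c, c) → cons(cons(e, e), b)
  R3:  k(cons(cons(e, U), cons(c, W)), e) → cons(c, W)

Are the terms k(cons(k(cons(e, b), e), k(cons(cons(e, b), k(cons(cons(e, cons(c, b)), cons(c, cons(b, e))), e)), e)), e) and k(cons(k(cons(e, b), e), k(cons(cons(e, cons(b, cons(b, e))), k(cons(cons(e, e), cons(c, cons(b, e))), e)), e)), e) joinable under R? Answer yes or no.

yes — NF(t₁) = cons(c, cons(b, e)), NF(t₂) = cons(c, cons(b, e))

Reduce t₁ = k(cons(k(cons(e, b), e), k(cons(cons(e, b), k(cons(cons(e, cons(c, b)), cons(c, cons(b, e))), e)), e)), e):
1. k(cons(k(cons(e, b), e), k(cons(cons(e, b), k(cons(cons(e, cons(c, b)), cons(c, cons(b, e))), e)), e)), e)  →  k(cons(cons(e, e), k(cons(cons(e, b), k(cons(cons(e, cons(c, b)), cons(c, cons(b, e))), e)), e)), e)   [R1 at 1.1]
2. k(cons(cons(e, e), k(cons(cons(e, b), k(cons(cons(e, cons(c, b)), cons(c, cons(b, e))), e)), e)), e)  →  k(cons(cons(e, e), k(cons(cons(e, b), cons(c, cons(b, e))), e)), e)   [R3 at 1.2.1.2]
3. k(cons(cons(e, e), k(cons(cons(e, b), cons(c, cons(b, e))), e)), e)  →  k(cons(cons(e, e), cons(c, cons(b, e))), e)   [R3 at 1.2]
4. k(cons(cons(e, e), cons(c, cons(b, e))), e)  →  cons(c, cons(b, e))   [R3 at ε]

Reduce t₂ = k(cons(k(cons(e, b), e), k(cons(cons(e, cons(b, cons(b, e))), k(cons(cons(e, e), cons(c, cons(b, e))), e)), e)), e):
1. k(cons(k(cons(e, b), e), k(cons(cons(e, cons(b, cons(b, e))), k(cons(cons(e, e), cons(c, cons(b, e))), e)), e)), e)  →  k(cons(cons(e, e), k(cons(cons(e, cons(b, cons(b, e))), k(cons(cons(e, e), cons(c, cons(b, e))), e)), e)), e)   [R1 at 1.1]
2. k(cons(cons(e, e), k(cons(cons(e, cons(b, cons(b, e))), k(cons(cons(e, e), cons(c, cons(b, e))), e)), e)), e)  →  k(cons(cons(e, e), k(cons(cons(e, cons(b, cons(b, e))), cons(c, cons(b, e))), e)), e)   [R3 at 1.2.1.2]
3. k(cons(cons(e, e), k(cons(cons(e, cons(b, cons(b, e))), cons(c, cons(b, e))), e)), e)  →  k(cons(cons(e, e), cons(c, cons(b, e))), e)   [R3 at 1.2]
4. k(cons(cons(e, e), cons(c, cons(b, e))), e)  →  cons(c, cons(b, e))   [R3 at ε]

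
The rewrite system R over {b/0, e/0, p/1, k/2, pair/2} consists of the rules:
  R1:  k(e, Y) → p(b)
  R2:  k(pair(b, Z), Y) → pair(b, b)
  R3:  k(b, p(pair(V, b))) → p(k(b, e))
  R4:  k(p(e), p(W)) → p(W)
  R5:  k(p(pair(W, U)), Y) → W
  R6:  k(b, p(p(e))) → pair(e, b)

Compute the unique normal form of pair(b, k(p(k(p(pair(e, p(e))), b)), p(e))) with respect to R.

pair(b, p(e))

1. pair(b, k(p(k(p(pair(e, p(e))), b)), p(e)))  →  pair(b, k(p(e), p(e)))   [R5 at 2.1.1]
2. pair(b, k(p(e), p(e)))  →  pair(b, p(e))   [R4 at 2]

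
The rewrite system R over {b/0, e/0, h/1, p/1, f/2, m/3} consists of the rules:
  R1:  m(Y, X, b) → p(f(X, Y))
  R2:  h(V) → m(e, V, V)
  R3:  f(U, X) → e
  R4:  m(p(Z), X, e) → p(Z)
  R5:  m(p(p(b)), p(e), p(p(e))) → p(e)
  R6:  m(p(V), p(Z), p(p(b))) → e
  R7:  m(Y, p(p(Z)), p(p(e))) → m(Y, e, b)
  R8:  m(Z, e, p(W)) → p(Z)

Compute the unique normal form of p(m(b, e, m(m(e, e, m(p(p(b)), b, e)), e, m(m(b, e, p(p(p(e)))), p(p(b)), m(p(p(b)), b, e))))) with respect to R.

p(p(b))

1. p(m(b, e, m(m(e, e, m(p(p(b)), b, e)), e, m(m(b, e, p(p(p(e)))), p(p(b)), m(p(p(b)), b, e)))))  →  p(m(b, e, m(m(e, e, p(p(b))), e, m(m(b, e, p(p(p(e)))), p(p(b)), m(p(p(b)), b, e)))))   [R4 at 1.3.1.3]
2. p(m(b, e, m(m(e, e, p(p(b))), e, m(m(b, e, p(p(p(e)))), p(p(b)), m(p(p(b)), b, e)))))  →  p(m(b, e, m(p(e), e, m(m(b, e, p(p(p(e)))), p(p(b)), m(p(p(b)), b, e)))))   [R8 at 1.3.1]
3. p(m(b, e, m(p(e), e, m(m(b, e, p(p(p(e)))), p(p(b)), m(p(p(b)), b, e)))))  →  p(m(b, e, m(p(e), e, m(p(b), p(p(b)), m(p(p(b)), b, e)))))   [R8 at 1.3.3.1]
4. p(m(b, e, m(p(e), e, m(p(b), p(p(b)), m(p(p(b)), b, e)))))  →  p(m(b, e, m(p(e), e, m(p(b), p(p(b)), p(p(b))))))   [R4 at 1.3.3.3]
5. p(m(b, e, m(p(e), e, m(p(b), p(p(b)), p(p(b))))))  →  p(m(b, e, m(p(e), e, e)))   [R6 at 1.3.3]
6. p(m(b, e, m(p(e), e, e)))  →  p(m(b, e, p(e)))   [R4 at 1.3]
7. p(m(b, e, p(e)))  →  p(p(b))   [R8 at 1]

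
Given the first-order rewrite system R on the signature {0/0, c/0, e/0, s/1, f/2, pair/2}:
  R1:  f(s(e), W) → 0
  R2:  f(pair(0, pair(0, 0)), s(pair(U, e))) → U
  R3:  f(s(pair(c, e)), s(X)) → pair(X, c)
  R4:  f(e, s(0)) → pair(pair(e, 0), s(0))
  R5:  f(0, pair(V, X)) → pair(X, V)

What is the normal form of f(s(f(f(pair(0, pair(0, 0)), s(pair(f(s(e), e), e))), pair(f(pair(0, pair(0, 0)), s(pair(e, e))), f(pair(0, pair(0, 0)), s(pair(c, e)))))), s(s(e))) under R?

1. f(s(f(f(pair(0, pair(0, 0)), s(pair(f(s(e), e), e))), pair(f(pair(0, pair(0, 0)), s(pair(e, e))), f(pair(0, pair(0, 0)), s(pair(c, e)))))), s(s(e)))  →  f(s(f(f(s(e), e), pair(f(pair(0, pair(0, 0)), s(pair(e, e))), f(pair(0, pair(0, 0)), s(pair(c, e)))))), s(s(e)))   [R2 at 1.1.1]
2. f(s(f(f(s(e), e), pair(f(pair(0, pair(0, 0)), s(pair(e, e))), f(pair(0, pair(0, 0)), s(pair(c, e)))))), s(s(e)))  →  f(s(f(0, pair(f(pair(0, pair(0, 0)), s(pair(e, e))), f(pair(0, pair(0, 0)), s(pair(c, e)))))), s(s(e)))   [R1 at 1.1.1]
3. f(s(f(0, pair(f(pair(0, pair(0, 0)), s(pair(e, e))), f(pair(0, pair(0, 0)), s(pair(c, e)))))), s(s(e)))  →  f(s(pair(f(pair(0, pair(0, 0)), s(pair(c, e))), f(pair(0, pair(0, 0)), s(pair(e, e))))), s(s(e)))   [R5 at 1.1]
4. f(s(pair(f(pair(0, pair(0, 0)), s(pair(c, e))), f(pair(0, pair(0, 0)), s(pair(e, e))))), s(s(e)))  →  f(s(pair(c, f(pair(0, pair(0, 0)), s(pair(e, e))))), s(s(e)))   [R2 at 1.1.1]
5. f(s(pair(c, f(pair(0, pair(0, 0)), s(pair(e, e))))), s(s(e)))  →  f(s(pair(c, e)), s(s(e)))   [R2 at 1.1.2]
6. f(s(pair(c, e)), s(s(e)))  →  pair(s(e), c)   [R3 at ε]

pair(s(e), c)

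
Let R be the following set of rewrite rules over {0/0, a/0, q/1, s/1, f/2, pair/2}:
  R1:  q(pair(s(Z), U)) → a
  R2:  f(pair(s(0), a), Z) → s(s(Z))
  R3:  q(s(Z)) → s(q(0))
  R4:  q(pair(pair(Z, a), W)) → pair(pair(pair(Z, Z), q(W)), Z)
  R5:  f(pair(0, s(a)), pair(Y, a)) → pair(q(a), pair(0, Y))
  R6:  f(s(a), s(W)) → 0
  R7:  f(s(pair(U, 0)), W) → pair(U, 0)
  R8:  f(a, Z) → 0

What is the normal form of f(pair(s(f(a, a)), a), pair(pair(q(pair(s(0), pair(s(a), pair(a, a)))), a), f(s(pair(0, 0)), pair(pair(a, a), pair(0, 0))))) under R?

1. f(pair(s(f(a, a)), a), pair(pair(q(pair(s(0), pair(s(a), pair(a, a)))), a), f(s(pair(0, 0)), pair(pair(a, a), pair(0, 0)))))  →  f(pair(s(0), a), pair(pair(q(pair(s(0), pair(s(a), pair(a, a)))), a), f(s(pair(0, 0)), pair(pair(a, a), pair(0, 0)))))   [R8 at 1.1.1]
2. f(pair(s(0), a), pair(pair(q(pair(s(0), pair(s(a), pair(a, a)))), a), f(s(pair(0, 0)), pair(pair(a, a), pair(0, 0)))))  →  s(s(pair(pair(q(pair(s(0), pair(s(a), pair(a, a)))), a), f(s(pair(0, 0)), pair(pair(a, a), pair(0, 0))))))   [R2 at ε]
3. s(s(pair(pair(q(pair(s(0), pair(s(a), pair(a, a)))), a), f(s(pair(0, 0)), pair(pair(a, a), pair(0, 0))))))  →  s(s(pair(pair(a, a), f(s(pair(0, 0)), pair(pair(a, a), pair(0, 0))))))   [R1 at 1.1.1.1]
4. s(s(pair(pair(a, a), f(s(pair(0, 0)), pair(pair(a, a), pair(0, 0))))))  →  s(s(pair(pair(a, a), pair(0, 0))))   [R7 at 1.1.2]

s(s(pair(pair(a, a), pair(0, 0))))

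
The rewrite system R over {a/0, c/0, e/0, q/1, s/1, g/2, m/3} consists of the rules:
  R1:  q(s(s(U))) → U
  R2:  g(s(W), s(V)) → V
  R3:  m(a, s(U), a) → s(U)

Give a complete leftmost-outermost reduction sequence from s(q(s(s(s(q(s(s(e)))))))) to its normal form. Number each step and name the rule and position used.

s(s(e))

1. s(q(s(s(s(q(s(s(e))))))))  →  s(s(q(s(s(e)))))   [R1 at 1]
2. s(s(q(s(s(e)))))  →  s(s(e))   [R1 at 1.1]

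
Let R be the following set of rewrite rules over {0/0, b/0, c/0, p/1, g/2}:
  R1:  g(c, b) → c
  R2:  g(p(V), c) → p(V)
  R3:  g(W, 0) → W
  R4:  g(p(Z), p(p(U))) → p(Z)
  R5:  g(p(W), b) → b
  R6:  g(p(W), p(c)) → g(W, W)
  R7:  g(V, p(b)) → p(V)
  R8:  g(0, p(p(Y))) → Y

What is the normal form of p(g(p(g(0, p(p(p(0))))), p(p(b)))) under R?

1. p(g(p(g(0, p(p(p(0))))), p(p(b))))  →  p(p(g(0, p(p(p(0))))))   [R4 at 1]
2. p(p(g(0, p(p(p(0))))))  →  p(p(p(0)))   [R8 at 1.1]

p(p(p(0)))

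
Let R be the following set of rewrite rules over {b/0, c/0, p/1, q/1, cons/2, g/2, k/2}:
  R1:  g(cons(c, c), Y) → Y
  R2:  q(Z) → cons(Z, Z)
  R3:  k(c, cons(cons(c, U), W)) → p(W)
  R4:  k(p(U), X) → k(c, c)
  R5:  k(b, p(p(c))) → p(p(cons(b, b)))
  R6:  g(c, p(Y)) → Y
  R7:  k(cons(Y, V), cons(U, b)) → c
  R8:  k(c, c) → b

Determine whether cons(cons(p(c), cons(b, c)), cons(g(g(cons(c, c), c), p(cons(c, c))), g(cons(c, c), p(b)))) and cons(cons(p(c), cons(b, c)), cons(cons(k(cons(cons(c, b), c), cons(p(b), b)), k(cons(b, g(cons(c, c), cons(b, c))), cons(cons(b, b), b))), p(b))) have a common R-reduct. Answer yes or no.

Reduce t₁ = cons(cons(p(c), cons(b, c)), cons(g(g(cons(c, c), c), p(cons(c, c))), g(cons(c, c), p(b)))):
1. cons(cons(p(c), cons(b, c)), cons(g(g(cons(c, c), c), p(cons(c, c))), g(cons(c, c), p(b))))  →  cons(cons(p(c), cons(b, c)), cons(g(c, p(cons(c, c))), g(cons(c, c), p(b))))   [R1 at 2.1.1]
2. cons(cons(p(c), cons(b, c)), cons(g(c, p(cons(c, c))), g(cons(c, c), p(b))))  →  cons(cons(p(c), cons(b, c)), cons(cons(c, c), g(cons(c, c), p(b))))   [R6 at 2.1]
3. cons(cons(p(c), cons(b, c)), cons(cons(c, c), g(cons(c, c), p(b))))  →  cons(cons(p(c), cons(b, c)), cons(cons(c, c), p(b)))   [R1 at 2.2]

Reduce t₂ = cons(cons(p(c), cons(b, c)), cons(cons(k(cons(cons(c, b), c), cons(p(b), b)), k(cons(b, g(cons(c, c), cons(b, c))), cons(cons(b, b), b))), p(b))):
1. cons(cons(p(c), cons(b, c)), cons(cons(k(cons(cons(c, b), c), cons(p(b), b)), k(cons(b, g(cons(c, c), cons(b, c))), cons(cons(b, b), b))), p(b)))  →  cons(cons(p(c), cons(b, c)), cons(cons(c, k(cons(b, g(cons(c, c), cons(b, c))), cons(cons(b, b), b))), p(b)))   [R7 at 2.1.1]
2. cons(cons(p(c), cons(b, c)), cons(cons(c, k(cons(b, g(cons(c, c), cons(b, c))), cons(cons(b, b), b))), p(b)))  →  cons(cons(p(c), cons(b, c)), cons(cons(c, c), p(b)))   [R7 at 2.1.2]

yes — NF(t₁) = cons(cons(p(c), cons(b, c)), cons(cons(c, c), p(b))), NF(t₂) = cons(cons(p(c), cons(b, c)), cons(cons(c, c), p(b)))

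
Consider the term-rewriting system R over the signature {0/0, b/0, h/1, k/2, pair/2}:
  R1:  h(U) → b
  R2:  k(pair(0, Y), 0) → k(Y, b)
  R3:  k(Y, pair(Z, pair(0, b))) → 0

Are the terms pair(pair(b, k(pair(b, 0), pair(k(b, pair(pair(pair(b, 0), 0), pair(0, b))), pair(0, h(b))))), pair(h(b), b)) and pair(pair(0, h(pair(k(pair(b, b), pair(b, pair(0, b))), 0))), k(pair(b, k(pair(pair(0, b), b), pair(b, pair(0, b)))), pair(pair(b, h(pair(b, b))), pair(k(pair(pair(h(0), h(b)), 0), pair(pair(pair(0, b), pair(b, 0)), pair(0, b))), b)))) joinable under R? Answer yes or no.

no — NF(t₁) = pair(pair(b, 0), pair(b, b)), NF(t₂) = pair(pair(0, b), 0)

Reduce t₁ = pair(pair(b, k(pair(b, 0), pair(k(b, pair(pair(pair(b, 0), 0), pair(0, b))), pair(0, h(b))))), pair(h(b), b)):
1. pair(pair(b, k(pair(b, 0), pair(k(b, pair(pair(pair(b, 0), 0), pair(0, b))), pair(0, h(b))))), pair(h(b), b))  →  pair(pair(b, k(pair(b, 0), pair(0, pair(0, h(b))))), pair(h(b), b))   [R3 at 1.2.2.1]
2. pair(pair(b, k(pair(b, 0), pair(0, pair(0, h(b))))), pair(h(b), b))  →  pair(pair(b, k(pair(b, 0), pair(0, pair(0, b)))), pair(h(b), b))   [R1 at 1.2.2.2.2]
3. pair(pair(b, k(pair(b, 0), pair(0, pair(0, b)))), pair(h(b), b))  →  pair(pair(b, 0), pair(h(b), b))   [R3 at 1.2]
4. pair(pair(b, 0), pair(h(b), b))  →  pair(pair(b, 0), pair(b, b))   [R1 at 2.1]

Reduce t₂ = pair(pair(0, h(pair(k(pair(b, b), pair(b, pair(0, b))), 0))), k(pair(b, k(pair(pair(0, b), b), pair(b, pair(0, b)))), pair(pair(b, h(pair(b, b))), pair(k(pair(pair(h(0), h(b)), 0), pair(pair(pair(0, b), pair(b, 0)), pair(0, b))), b)))):
1. pair(pair(0, h(pair(k(pair(b, b), pair(b, pair(0, b))), 0))), k(pair(b, k(pair(pair(0, b), b), pair(b, pair(0, b)))), pair(pair(b, h(pair(b, b))), pair(k(pair(pair(h(0), h(b)), 0), pair(pair(pair(0, b), pair(b, 0)), pair(0, b))), b))))  →  pair(pair(0, b), k(pair(b, k(pair(pair(0, b), b), pair(b, pair(0, b)))), pair(pair(b, h(pair(b, b))), pair(k(pair(pair(h(0), h(b)), 0), pair(pair(pair(0, b), pair(b, 0)), pair(0, b))), b))))   [R1 at 1.2]
2. pair(pair(0, b), k(pair(b, k(pair(pair(0, b), b), pair(b, pair(0, b)))), pair(pair(b, h(pair(b, b))), pair(k(pair(pair(h(0), h(b)), 0), pair(pair(pair(0, b), pair(b, 0)), pair(0, b))), b))))  →  pair(pair(0, b), k(pair(b, 0), pair(pair(b, h(pair(b, b))), pair(k(pair(pair(h(0), h(b)), 0), pair(pair(pair(0, b), pair(b, 0)), pair(0, b))), b))))   [R3 at 2.1.2]
3. pair(pair(0, b), k(pair(b, 0), pair(pair(b, h(pair(b, b))), pair(k(pair(pair(h(0), h(b)), 0), pair(pair(pair(0, b), pair(b, 0)), pair(0, b))), b))))  →  pair(pair(0, b), k(pair(b, 0), pair(pair(b, b), pair(k(pair(pair(h(0), h(b)), 0), pair(pair(pair(0, b), pair(b, 0)), pair(0, b))), b))))   [R1 at 2.2.1.2]
4. pair(pair(0, b), k(pair(b, 0), pair(pair(b, b), pair(k(pair(pair(h(0), h(b)), 0), pair(pair(pair(0, b), pair(b, 0)), pair(0, b))), b))))  →  pair(pair(0, b), k(pair(b, 0), pair(pair(b, b), pair(0, b))))   [R3 at 2.2.2.1]
5. pair(pair(0, b), k(pair(b, 0), pair(pair(b, b), pair(0, b))))  →  pair(pair(0, b), 0)   [R3 at 2]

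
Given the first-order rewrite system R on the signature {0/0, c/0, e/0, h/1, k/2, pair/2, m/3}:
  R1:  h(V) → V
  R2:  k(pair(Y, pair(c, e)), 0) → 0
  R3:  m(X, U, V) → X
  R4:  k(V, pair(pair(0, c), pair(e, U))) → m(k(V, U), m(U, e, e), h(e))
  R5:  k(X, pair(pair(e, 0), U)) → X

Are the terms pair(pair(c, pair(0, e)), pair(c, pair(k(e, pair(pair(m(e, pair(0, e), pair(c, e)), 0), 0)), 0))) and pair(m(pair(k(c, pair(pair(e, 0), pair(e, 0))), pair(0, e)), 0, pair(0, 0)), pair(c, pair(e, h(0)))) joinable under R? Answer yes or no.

Reduce t₁ = pair(pair(c, pair(0, e)), pair(c, pair(k(e, pair(pair(m(e, pair(0, e), pair(c, e)), 0), 0)), 0))):
1. pair(pair(c, pair(0, e)), pair(c, pair(k(e, pair(pair(m(e, pair(0, e), pair(c, e)), 0), 0)), 0)))  →  pair(pair(c, pair(0, e)), pair(c, pair(k(e, pair(pair(e, 0), 0)), 0)))   [R3 at 2.2.1.2.1.1]
2. pair(pair(c, pair(0, e)), pair(c, pair(k(e, pair(pair(e, 0), 0)), 0)))  →  pair(pair(c, pair(0, e)), pair(c, pair(e, 0)))   [R5 at 2.2.1]

Reduce t₂ = pair(m(pair(k(c, pair(pair(e, 0), pair(e, 0))), pair(0, e)), 0, pair(0, 0)), pair(c, pair(e, h(0)))):
1. pair(m(pair(k(c, pair(pair(e, 0), pair(e, 0))), pair(0, e)), 0, pair(0, 0)), pair(c, pair(e, h(0))))  →  pair(pair(k(c, pair(pair(e, 0), pair(e, 0))), pair(0, e)), pair(c, pair(e, h(0))))   [R3 at 1]
2. pair(pair(k(c, pair(pair(e, 0), pair(e, 0))), pair(0, e)), pair(c, pair(e, h(0))))  →  pair(pair(c, pair(0, e)), pair(c, pair(e, h(0))))   [R5 at 1.1]
3. pair(pair(c, pair(0, e)), pair(c, pair(e, h(0))))  →  pair(pair(c, pair(0, e)), pair(c, pair(e, 0)))   [R1 at 2.2.2]

yes — NF(t₁) = pair(pair(c, pair(0, e)), pair(c, pair(e, 0))), NF(t₂) = pair(pair(c, pair(0, e)), pair(c, pair(e, 0)))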